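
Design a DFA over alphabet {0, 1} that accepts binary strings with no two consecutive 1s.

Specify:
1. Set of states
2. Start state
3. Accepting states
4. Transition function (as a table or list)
One valid DFA (any DFA recognizing the same language is acceptable):
States: {q0, q1, dead}
Start: q0
Accepting: {q0, q1}
Transitions (accepting states marked with *):
State | 0 | 1 | Accepting
-------------------------
q0    | q0 | q1 | *
q1    | q0 | dead | *
dead  | dead | dead |  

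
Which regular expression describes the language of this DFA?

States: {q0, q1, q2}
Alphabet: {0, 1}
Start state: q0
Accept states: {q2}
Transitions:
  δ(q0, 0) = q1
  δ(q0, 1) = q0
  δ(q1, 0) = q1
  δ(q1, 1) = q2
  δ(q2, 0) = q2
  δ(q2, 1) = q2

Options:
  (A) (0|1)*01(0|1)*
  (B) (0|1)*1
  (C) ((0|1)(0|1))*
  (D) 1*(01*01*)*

Testing sample strings against the DFA:
  '00110' -> accepted
  '00' -> rejected
  '110' -> rejected
  '10100' -> accepted
Checking each option for a counterexample:
  (A) (0|1)*01(0|1)*: agrees with the DFA on all strings of length ≤ 4
  (B) (0|1)*1: '1' is rejected by the DFA but matches the regex → eliminated
  (C) ((0|1)(0|1))*: ε is rejected by the DFA but matches the regex → eliminated
  (D) 1*(01*01*)*: ε is rejected by the DFA but matches the regex → eliminated
Only (A) (0|1)*01(0|1)* is consistent with the DFA.

Final answer: (A) (0|1)*01(0|1)*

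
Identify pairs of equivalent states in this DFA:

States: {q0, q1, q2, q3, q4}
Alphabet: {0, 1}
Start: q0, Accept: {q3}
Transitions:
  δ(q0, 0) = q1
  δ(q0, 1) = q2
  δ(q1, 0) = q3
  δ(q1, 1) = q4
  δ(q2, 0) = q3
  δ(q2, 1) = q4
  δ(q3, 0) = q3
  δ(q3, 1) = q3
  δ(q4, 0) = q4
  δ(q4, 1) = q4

Using the table-filling algorithm:
Round 0 – mark pairs where exactly one state is accepting: (q0,q3), (q1,q3), (q2,q3), (q3,q4)
Round 1 – newly marked: (q0,q1) [on 0: q1 vs q3, already marked]; (q0,q2) [on 0: q1 vs q3, already marked]; (q1,q4) [on 0: q3 vs q4, already marked]; (q2,q4) [on 0: q3 vs q4, already marked]
Round 2 – newly marked: (q0,q4) [on 0: q1 vs q4, already marked]
No further pairs can be marked.
(q1, q2) unmarked: δ(q1,0)=q3, δ(q2,0)=q3; δ(q1,1)=q4, δ(q2,1)=q4 → equivalent
Equivalent pairs: (q1, q2)

Final answer: Equivalent pairs: (q1, q2)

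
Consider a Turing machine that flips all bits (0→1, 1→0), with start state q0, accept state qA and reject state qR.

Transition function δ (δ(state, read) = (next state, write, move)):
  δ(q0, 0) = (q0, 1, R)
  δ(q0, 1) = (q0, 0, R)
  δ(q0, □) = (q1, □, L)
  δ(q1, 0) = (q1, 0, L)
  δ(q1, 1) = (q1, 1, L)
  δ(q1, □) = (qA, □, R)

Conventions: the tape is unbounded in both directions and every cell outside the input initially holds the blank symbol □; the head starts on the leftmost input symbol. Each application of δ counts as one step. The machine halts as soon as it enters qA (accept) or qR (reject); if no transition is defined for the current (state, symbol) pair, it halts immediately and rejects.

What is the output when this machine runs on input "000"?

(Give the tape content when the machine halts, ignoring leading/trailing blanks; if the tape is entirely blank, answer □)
Step 0: [q0]000 (head at position 0)
Step 1: δ(q0, 0) = (q0, 1, R)  ⊢  1[q0]00 (head at position 1)
Step 2: δ(q0, 0) = (q0, 1, R)  ⊢  11[q0]0 (head at position 2)
Step 3: δ(q0, 0) = (q0, 1, R)  ⊢  111[q0]□ (head at position 3)
Step 4: δ(q0, □) = (q1, □, L)  ⊢  11[q1]1□ (head at position 2)
Step 5: δ(q1, 1) = (q1, 1, L)  ⊢  1[q1]11□ (head at position 1)
Step 6: δ(q1, 1) = (q1, 1, L)  ⊢  [q1]111□ (head at position 0)
Step 7: δ(q1, 1) = (q1, 1, L)  ⊢  [q1]□111□ (head at position -1)
Step 8: δ(q1, □) = (qA, □, R)  ⊢  □[qA]111□ (head at position 0)
The machine is in qA, so it halts and accepts.
Tape content when halted (ignoring surrounding blanks): 111

Final answer: Output: 111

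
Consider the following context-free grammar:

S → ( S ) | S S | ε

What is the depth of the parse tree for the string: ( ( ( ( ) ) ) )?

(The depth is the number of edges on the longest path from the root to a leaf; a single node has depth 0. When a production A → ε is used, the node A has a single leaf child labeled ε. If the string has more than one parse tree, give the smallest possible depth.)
The string is 4 nested pairs. The shallowest parse tree applies S → ( S ) 4 times (one node per nested pair, each a child of the previous) and then S → ε in the middle.
S nodes at depths 0..4, ε leaf at depth 5; parentheses leaves are at depths 1..4.
(Using S → S S with an S → ε child anywhere only adds levels, so it cannot give a shallower tree.)
Depth = 5.

Final answer: 5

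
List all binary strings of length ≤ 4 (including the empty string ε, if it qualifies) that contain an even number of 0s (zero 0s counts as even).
Checking every binary string of length 0 to 4:
  Length 0: accepted: ε | rejected: (none)
  Length 1: accepted: 1 | rejected: 0
  Length 2: accepted: 00, 11 | rejected: 01, 10
  Length 3: accepted: 001, 010, 100, 111 | rejected: 000, 011, 101, 110
  Length 4: accepted: 0000, 0011, 0101, 0110, 1001, 1010, 1100, 1111 | rejected: 0001, 0010, 0100, 0111, 1000, 1011, 1101, 1110
Total: 16 string(s).

Final answer: ε, 1, 00, 11, 001, 010, 100, 111, 0000, 0011, 0101, 0110, 1001, 1010, 1100, 1111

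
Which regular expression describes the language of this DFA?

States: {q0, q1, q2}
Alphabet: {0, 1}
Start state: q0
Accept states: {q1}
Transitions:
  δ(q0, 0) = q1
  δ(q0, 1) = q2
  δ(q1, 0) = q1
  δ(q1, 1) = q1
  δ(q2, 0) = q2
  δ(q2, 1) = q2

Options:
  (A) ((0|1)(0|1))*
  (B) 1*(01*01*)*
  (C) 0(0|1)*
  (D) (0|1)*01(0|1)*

Testing sample strings against the DFA:
  '01' -> accepted
  '0011' -> accepted
  '0100' -> accepted
  '01' -> accepted
Checking each option for a counterexample:
  (A) ((0|1)(0|1))*: ε is rejected by the DFA but matches the regex → eliminated
  (B) 1*(01*01*)*: ε is rejected by the DFA but matches the regex → eliminated
  (C) 0(0|1)*: agrees with the DFA on all strings of length ≤ 4
  (D) (0|1)*01(0|1)*: '0' is accepted by the DFA but does not match the regex → eliminated
Only (C) 0(0|1)* is consistent with the DFA.

Final answer: (C) 0(0|1)*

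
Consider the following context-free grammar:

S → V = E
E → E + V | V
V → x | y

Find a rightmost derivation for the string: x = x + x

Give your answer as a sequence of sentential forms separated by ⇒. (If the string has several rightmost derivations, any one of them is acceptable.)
Start with S.
Step 1: the rightmost non-terminal is S; apply S → V = E:  V = E
Step 2: the rightmost non-terminal is E; apply E → E + V:  V = E + V
Step 3: the rightmost non-terminal is V; apply V → x:  V = E + x
Step 4: the rightmost non-terminal is E; apply E → V:  V = V + x
Step 5: the rightmost non-terminal is V; apply V → x:  V = x + x
Step 6: the rightmost non-terminal is V; apply V → x:  x = x + x

Final answer: S ⇒ V = E ⇒ V = E + V ⇒ V = E + x ⇒ V = V + x ⇒ V = x + x ⇒ x = x + x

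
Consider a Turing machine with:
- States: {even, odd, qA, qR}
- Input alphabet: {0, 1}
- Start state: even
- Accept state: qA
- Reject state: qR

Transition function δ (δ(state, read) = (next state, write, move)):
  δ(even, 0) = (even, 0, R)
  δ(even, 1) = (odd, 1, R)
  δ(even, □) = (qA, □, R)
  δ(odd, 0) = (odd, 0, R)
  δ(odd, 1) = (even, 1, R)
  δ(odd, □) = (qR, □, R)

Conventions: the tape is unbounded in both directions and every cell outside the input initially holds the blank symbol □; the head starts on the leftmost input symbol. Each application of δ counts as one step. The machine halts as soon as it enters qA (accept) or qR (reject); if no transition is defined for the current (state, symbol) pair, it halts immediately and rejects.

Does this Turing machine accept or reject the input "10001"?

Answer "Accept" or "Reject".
Step 0: [even]10001 (head at position 0)
Step 1: δ(even, 1) = (odd, 1, R)  ⊢  1[odd]0001 (head at position 1)
Step 2: δ(odd, 0) = (odd, 0, R)  ⊢  10[odd]001 (head at position 2)
Step 3: δ(odd, 0) = (odd, 0, R)  ⊢  100[odd]01 (head at position 3)
Step 4: δ(odd, 0) = (odd, 0, R)  ⊢  1000[odd]1 (head at position 4)
Step 5: δ(odd, 1) = (even, 1, R)  ⊢  10001[even]□ (head at position 5)
Step 6: δ(even, □) = (qA, □, R)  ⊢  10001□[qA]□ (head at position 6)
The machine is in qA, so it halts and accepts.

Final answer: Accept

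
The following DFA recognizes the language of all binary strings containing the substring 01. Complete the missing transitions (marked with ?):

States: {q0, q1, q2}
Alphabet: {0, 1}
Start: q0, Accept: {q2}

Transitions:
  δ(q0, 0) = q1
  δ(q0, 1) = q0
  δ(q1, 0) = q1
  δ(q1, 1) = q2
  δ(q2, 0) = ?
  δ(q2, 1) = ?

What each state remembers (consistent with the given transitions and accept states):
  q0: 01 not seen yet and the last symbol was not 0
  q1: 01 not seen yet and the last symbol was 0
  q2: the substring 01 has already been seen
Filling in the missing entries:
  δ(q2, 0): in q2 (the substring 01 has already been seen), after reading 0 we have: the substring 01 has already been seen → q2
  δ(q2, 1): in q2 (the substring 01 has already been seen), after reading 1 we have: the substring 01 has already been seen → q2

Final answer: δ(q2, 0) = q2; δ(q2, 1) = q2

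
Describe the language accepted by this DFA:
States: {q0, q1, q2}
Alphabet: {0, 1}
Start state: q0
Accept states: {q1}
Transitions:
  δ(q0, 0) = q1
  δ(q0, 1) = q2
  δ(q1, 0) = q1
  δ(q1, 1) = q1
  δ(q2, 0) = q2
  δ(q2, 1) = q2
Analyzing the DFA structure:
Start state: q0
Accept states: {q1}
Interpreting what each state remembers (checking against the transitions):
  q0: nothing has been read yet
  q1: the first symbol was 0
  q2: the first symbol was 1 (trap state)
  δ(q0, 0): in q0 (nothing has been read yet), after reading 0 we have: the first symbol was 0 → q1
  δ(q0, 1): in q0 (nothing has been read yet), after reading 1 we have: the first symbol was 1 (trap state) → q2
  δ(q1, 0): in q1 (the first symbol was 0), after reading 0 we have: the first symbol was 0 → q1
  δ(q1, 1): in q1 (the first symbol was 0), after reading 1 we have: the first symbol was 0 → q1
  δ(q2, 0): in q2 (the first symbol was 1 (trap state)), after reading 0 we have: the first symbol was 1 (trap state) → q2
  δ(q2, 1): in q2 (the first symbol was 1 (trap state)), after reading 1 we have: the first symbol was 1 (trap state) → q2
A string is accepted iff it ends in {q1}, i.e. the first symbol was 0.
Language: All binary strings starting with 0

Final answer: All binary strings starting with 0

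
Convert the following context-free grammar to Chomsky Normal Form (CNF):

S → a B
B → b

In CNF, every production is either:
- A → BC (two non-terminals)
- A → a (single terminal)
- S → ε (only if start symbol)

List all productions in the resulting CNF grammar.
The grammar has no ε-productions or unit productions to eliminate.
S → a B has terminal a in a right-hand side of length ≥ 2: introduce T_a → a and use T_a in place of a.
B → b is already in CNF (single terminal) – keep it.
S → a B becomes S → T_a B.
Resulting CNF grammar (3 productions): T_a → a; B → b; S → T_a B

Final answer: T_a → a; B → b; S → T_a B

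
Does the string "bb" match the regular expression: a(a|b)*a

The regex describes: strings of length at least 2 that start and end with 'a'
No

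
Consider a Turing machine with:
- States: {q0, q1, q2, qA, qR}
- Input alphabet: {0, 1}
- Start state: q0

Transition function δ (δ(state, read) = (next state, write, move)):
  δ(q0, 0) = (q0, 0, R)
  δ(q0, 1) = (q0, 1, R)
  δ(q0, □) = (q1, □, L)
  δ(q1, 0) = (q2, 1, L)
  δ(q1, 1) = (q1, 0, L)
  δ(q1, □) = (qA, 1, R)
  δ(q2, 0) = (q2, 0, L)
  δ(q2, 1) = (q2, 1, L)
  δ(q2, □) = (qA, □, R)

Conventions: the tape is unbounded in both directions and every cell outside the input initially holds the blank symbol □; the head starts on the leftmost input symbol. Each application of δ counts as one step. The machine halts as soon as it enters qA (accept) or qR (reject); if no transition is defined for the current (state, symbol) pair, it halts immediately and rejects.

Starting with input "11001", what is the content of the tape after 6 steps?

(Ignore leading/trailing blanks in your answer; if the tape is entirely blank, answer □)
Step 0: [q0]11001 (head at position 0)
Step 1: δ(q0, 1) = (q0, 1, R)  ⊢  1[q0]1001 (head at position 1)
Step 2: δ(q0, 1) = (q0, 1, R)  ⊢  11[q0]001 (head at position 2)
Step 3: δ(q0, 0) = (q0, 0, R)  ⊢  110[q0]01 (head at position 3)
Step 4: δ(q0, 0) = (q0, 0, R)  ⊢  1100[q0]1 (head at position 4)
Step 5: δ(q0, 1) = (q0, 1, R)  ⊢  11001[q0]□ (head at position 5)
Step 6: δ(q0, □) = (q1, □, L)  ⊢  1100[q1]1□ (head at position 4)
Tape after 6 steps (ignoring surrounding blanks): 11001

Final answer: Tape: 11001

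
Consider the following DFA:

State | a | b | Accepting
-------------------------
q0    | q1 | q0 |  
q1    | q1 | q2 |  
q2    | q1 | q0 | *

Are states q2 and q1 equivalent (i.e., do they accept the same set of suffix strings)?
Try the suffix ε (the empty string).
From q2: q2 — accepting.
From q1: q1 — not accepting.
The two states disagree on this suffix, so they are not equivalent.

Final answer: No. Distinguishing string: ε (the empty string) - accepted from q2 but not from q1.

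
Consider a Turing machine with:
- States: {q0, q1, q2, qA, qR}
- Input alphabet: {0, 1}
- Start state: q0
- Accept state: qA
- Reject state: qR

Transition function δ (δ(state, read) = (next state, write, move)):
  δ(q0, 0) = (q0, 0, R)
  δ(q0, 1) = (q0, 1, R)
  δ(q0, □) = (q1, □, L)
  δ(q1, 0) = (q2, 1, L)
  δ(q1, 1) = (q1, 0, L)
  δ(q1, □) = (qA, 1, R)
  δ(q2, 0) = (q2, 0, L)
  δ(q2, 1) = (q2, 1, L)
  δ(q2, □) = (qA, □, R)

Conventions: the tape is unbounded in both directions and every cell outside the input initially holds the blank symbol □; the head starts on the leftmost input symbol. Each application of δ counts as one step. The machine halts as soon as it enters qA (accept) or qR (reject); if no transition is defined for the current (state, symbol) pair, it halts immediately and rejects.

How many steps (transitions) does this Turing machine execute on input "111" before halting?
Step 0: [q0]111 (head at position 0)
Step 1: δ(q0, 1) = (q0, 1, R)  ⊢  1[q0]11 (head at position 1)
Step 2: δ(q0, 1) = (q0, 1, R)  ⊢  11[q0]1 (head at position 2)
Step 3: δ(q0, 1) = (q0, 1, R)  ⊢  111[q0]□ (head at position 3)
Step 4: δ(q0, □) = (q1, □, L)  ⊢  11[q1]1□ (head at position 2)
Step 5: δ(q1, 1) = (q1, 0, L)  ⊢  1[q1]10□ (head at position 1)
Step 6: δ(q1, 1) = (q1, 0, L)  ⊢  [q1]100□ (head at position 0)
Step 7: δ(q1, 1) = (q1, 0, L)  ⊢  [q1]□000□ (head at position -1)
Step 8: δ(q1, □) = (qA, 1, R)  ⊢  1[qA]000□ (head at position 0)
The machine is in qA, so it halts and accepts.
Number of transitions executed: 8.

Final answer: 8 steps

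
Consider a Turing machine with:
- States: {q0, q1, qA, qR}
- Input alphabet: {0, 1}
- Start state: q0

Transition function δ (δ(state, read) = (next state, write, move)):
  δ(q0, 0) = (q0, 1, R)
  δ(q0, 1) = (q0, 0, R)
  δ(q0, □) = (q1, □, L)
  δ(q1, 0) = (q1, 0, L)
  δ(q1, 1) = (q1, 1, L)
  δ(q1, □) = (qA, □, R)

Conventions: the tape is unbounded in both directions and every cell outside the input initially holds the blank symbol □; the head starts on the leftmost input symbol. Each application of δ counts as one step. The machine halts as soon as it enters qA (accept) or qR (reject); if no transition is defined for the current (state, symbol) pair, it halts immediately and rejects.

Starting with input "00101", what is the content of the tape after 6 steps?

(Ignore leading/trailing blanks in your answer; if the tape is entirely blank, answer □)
Step 0: [q0]00101 (head at position 0)
Step 1: δ(q0, 0) = (q0, 1, R)  ⊢  1[q0]0101 (head at position 1)
Step 2: δ(q0, 0) = (q0, 1, R)  ⊢  11[q0]101 (head at position 2)
Step 3: δ(q0, 1) = (q0, 0, R)  ⊢  110[q0]01 (head at position 3)
Step 4: δ(q0, 0) = (q0, 1, R)  ⊢  1101[q0]1 (head at position 4)
Step 5: δ(q0, 1) = (q0, 0, R)  ⊢  11010[q0]□ (head at position 5)
Step 6: δ(q0, □) = (q1, □, L)  ⊢  1101[q1]0□ (head at position 4)
Tape after 6 steps (ignoring surrounding blanks): 11010

Final answer: Tape: 11010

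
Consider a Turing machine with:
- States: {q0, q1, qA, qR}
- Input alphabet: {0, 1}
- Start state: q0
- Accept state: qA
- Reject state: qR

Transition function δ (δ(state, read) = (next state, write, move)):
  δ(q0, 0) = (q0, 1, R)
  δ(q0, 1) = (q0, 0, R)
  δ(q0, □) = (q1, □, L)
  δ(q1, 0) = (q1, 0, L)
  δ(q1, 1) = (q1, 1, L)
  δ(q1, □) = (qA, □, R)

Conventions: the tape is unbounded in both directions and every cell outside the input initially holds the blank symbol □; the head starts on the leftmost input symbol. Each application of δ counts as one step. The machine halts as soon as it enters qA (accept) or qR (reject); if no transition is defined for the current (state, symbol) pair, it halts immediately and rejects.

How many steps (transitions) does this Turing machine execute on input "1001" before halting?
Step 0: [q0]1001 (head at position 0)
Step 1: δ(q0, 1) = (q0, 0, R)  ⊢  0[q0]001 (head at position 1)
Step 2: δ(q0, 0) = (q0, 1, R)  ⊢  01[q0]01 (head at position 2)
Step 3: δ(q0, 0) = (q0, 1, R)  ⊢  011[q0]1 (head at position 3)
Step 4: δ(q0, 1) = (q0, 0, R)  ⊢  0110[q0]□ (head at position 4)
Step 5: δ(q0, □) = (q1, □, L)  ⊢  011[q1]0□ (head at position 3)
Step 6: δ(q1, 0) = (q1, 0, L)  ⊢  01[q1]10□ (head at position 2)
Step 7: δ(q1, 1) = (q1, 1, L)  ⊢  0[q1]110□ (head at position 1)
Step 8: δ(q1, 1) = (q1, 1, L)  ⊢  [q1]0110□ (head at position 0)
Step 9: δ(q1, 0) = (q1, 0, L)  ⊢  [q1]□0110□ (head at position -1)
Step 10: δ(q1, □) = (qA, □, R)  ⊢  □[qA]0110□ (head at position 0)
The machine is in qA, so it halts and accepts.
Number of transitions executed: 10.

Final answer: 10 steps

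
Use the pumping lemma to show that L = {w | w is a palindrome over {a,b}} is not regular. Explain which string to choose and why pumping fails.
Language: L = {w | w is a palindrome over {a,b}} (strings that read the same forwards and backwards)
Step 1: Assume for contradiction that L is regular, with pumping length p.
Step 2: Choose s = a^p b a^p. Then s ∈ L (it reads the same forwards and backwards) and |s| ≥ p.
Step 3: Consider any decomposition s = xyz with |xy| ≤ p and |y| > 0. Since |xy| ≤ p and the first p symbols of s are all a's, y = a^k for some k with 1 ≤ k ≤ p.
Step 4: Pumping up (i = 2): xy²z = a^(p+k) b a^p. Its reverse is a^p b a^(p+k) ≠ a^(p+k) b a^p (the single b is no longer in the middle), so xy²z is not a palindrome and xy²z ∉ L.
This contradicts the pumping lemma, so L is not regular.

Final answer: Choose s = a^p b a^p. Since |xy| ≤ p, y = a^k with k ≥ 1. Then xy²z = a^(p+k) b a^p is not a palindrome, so ∉ L.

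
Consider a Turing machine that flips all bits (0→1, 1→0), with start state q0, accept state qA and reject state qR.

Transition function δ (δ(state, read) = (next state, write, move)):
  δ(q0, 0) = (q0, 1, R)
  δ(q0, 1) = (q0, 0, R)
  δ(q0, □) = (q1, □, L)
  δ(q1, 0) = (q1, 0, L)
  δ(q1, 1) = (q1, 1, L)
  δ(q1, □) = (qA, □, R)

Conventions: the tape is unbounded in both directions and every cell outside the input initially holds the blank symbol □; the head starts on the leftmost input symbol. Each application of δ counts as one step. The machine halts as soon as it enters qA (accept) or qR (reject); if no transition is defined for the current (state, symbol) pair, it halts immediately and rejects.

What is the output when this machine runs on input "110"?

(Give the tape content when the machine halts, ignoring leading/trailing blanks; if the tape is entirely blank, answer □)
Step 0: [q0]110 (head at position 0)
Step 1: δ(q0, 1) = (q0, 0, R)  ⊢  0[q0]10 (head at position 1)
Step 2: δ(q0, 1) = (q0, 0, R)  ⊢  00[q0]0 (head at position 2)
Step 3: δ(q0, 0) = (q0, 1, R)  ⊢  001[q0]□ (head at position 3)
Step 4: δ(q0, □) = (q1, □, L)  ⊢  00[q1]1□ (head at position 2)
Step 5: δ(q1, 1) = (q1, 1, L)  ⊢  0[q1]01□ (head at position 1)
Step 6: δ(q1, 0) = (q1, 0, L)  ⊢  [q1]001□ (head at position 0)
Step 7: δ(q1, 0) = (q1, 0, L)  ⊢  [q1]□001□ (head at position -1)
Step 8: δ(q1, □) = (qA, □, R)  ⊢  □[qA]001□ (head at position 0)
The machine is in qA, so it halts and accepts.
Tape content when halted (ignoring surrounding blanks): 001

Final answer: Output: 001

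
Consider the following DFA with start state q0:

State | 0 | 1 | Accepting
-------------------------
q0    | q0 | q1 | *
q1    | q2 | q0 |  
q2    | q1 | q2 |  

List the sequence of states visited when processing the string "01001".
q0 → q0 → q1 → q2 → q1 → q0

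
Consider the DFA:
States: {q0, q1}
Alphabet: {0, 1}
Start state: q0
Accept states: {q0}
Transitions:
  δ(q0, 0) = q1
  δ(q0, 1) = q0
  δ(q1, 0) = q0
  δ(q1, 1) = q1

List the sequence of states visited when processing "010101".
Starting at q0
Read '0': q0 -> q1
Read '1': q1 -> q1
Read '0': q1 -> q0
Read '1': q0 -> q0
Read '0': q0 -> q1
Read '1': q1 -> q1

Final answer: q0 -> q1 -> q1 -> q0 -> q0 -> q1 -> q1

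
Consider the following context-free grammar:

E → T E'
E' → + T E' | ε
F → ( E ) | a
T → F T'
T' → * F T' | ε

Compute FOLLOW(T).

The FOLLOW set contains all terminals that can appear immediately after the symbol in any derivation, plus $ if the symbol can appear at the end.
Useful FIRST sets: FIRST(E') = {+, ε}, FIRST(T') = {*, ε} (both E' and T' are nullable).
FOLLOW(E): E is the start symbol → $; E appears in F → ( E ) followed by ')' → FOLLOW(E) = {), $}.
FOLLOW(E'): E' appears at the right end of E → T E' and of E' → + T E', so FOLLOW(E') ⊇ FOLLOW(E) (the second occurrence adds nothing new). FOLLOW(E') = {), $}.
FOLLOW(T): in E → T E' and E' → + T E', T is followed by E': add FIRST(E') minus ε = {+}; since E' is nullable, also add FOLLOW(E) and FOLLOW(E') = {), $}. FOLLOW(T) = {+, ), $}.

Final answer: {$, ), +}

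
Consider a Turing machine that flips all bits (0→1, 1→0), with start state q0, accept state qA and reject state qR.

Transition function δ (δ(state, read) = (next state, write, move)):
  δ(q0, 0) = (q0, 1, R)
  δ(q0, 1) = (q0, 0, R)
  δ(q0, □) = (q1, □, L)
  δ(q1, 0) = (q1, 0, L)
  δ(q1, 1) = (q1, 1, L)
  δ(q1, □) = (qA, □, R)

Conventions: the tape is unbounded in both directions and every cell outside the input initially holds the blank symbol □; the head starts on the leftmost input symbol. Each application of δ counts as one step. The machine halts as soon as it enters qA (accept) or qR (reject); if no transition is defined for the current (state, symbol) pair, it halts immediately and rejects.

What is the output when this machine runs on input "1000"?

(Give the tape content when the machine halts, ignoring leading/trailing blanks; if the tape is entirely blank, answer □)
Step 0: [q0]1000 (head at position 0)
Step 1: δ(q0, 1) = (q0, 0, R)  ⊢  0[q0]000 (head at position 1)
Step 2: δ(q0, 0) = (q0, 1, R)  ⊢  01[q0]00 (head at position 2)
Step 3: δ(q0, 0) = (q0, 1, R)  ⊢  011[q0]0 (head at position 3)
Step 4: δ(q0, 0) = (q0, 1, R)  ⊢  0111[q0]□ (head at position 4)
Step 5: δ(q0, □) = (q1, □, L)  ⊢  011[q1]1□ (head at position 3)
Step 6: δ(q1, 1) = (q1, 1, L)  ⊢  01[q1]11□ (head at position 2)
Step 7: δ(q1, 1) = (q1, 1, L)  ⊢  0[q1]111□ (head at position 1)
Step 8: δ(q1, 1) = (q1, 1, L)  ⊢  [q1]0111□ (head at position 0)
Step 9: δ(q1, 0) = (q1, 0, L)  ⊢  [q1]□0111□ (head at position -1)
Step 10: δ(q1, □) = (qA, □, R)  ⊢  □[qA]0111□ (head at position 0)
The machine is in qA, so it halts and accepts.
Tape content when halted (ignoring surrounding blanks): 0111

Final answer: Output: 0111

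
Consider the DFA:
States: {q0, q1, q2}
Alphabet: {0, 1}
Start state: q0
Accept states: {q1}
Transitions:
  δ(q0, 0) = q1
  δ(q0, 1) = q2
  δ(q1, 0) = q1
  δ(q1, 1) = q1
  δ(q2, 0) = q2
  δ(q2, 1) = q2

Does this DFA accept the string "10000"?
Processing string "10000":
  q0 --1--> q2
  q2 --0--> q2
  q2 --0--> q2
  q2 --0--> q2
  q2 --0--> q2
Final state: q2
Accept states: {q1}
q2 is not an accept state, so the string is rejected.

Final answer: No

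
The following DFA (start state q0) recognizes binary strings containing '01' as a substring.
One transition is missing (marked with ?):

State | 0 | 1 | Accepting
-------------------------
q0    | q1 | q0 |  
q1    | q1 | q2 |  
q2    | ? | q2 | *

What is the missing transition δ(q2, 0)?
q2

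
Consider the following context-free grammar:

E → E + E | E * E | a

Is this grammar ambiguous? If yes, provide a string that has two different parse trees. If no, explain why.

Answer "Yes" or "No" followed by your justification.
Two different leftmost derivations of a + a * a:
  (1) E ⇒ E + E ⇒ a + E ⇒ a + E * E ⇒ a + a * E ⇒ a + a * a   (tree groups a + (a * a))
  (2) E ⇒ E * E ⇒ E + E * E ⇒ a + E * E ⇒ a + a * E ⇒ a + a * a   (tree groups (a + a) * a)
Two distinct leftmost derivations = two distinct parse trees, so the grammar is ambiguous.

Final answer: Yes - the string 'a + a * a' has two distinct leftmost derivations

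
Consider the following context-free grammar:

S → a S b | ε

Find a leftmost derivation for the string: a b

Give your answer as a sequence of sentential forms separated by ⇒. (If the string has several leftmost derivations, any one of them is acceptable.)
Start with S.
Step 1: the leftmost non-terminal is S; apply S → a S b:  a S b
Step 2: the leftmost non-terminal is S; apply S → ε:  a b

Final answer: S ⇒ a S b ⇒ a b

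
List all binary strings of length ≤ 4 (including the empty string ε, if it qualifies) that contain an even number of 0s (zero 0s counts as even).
Checking every binary string of length 0 to 4:
  Length 0: accepted: ε | rejected: (none)
  Length 1: accepted: 1 | rejected: 0
  Length 2: accepted: 00, 11 | rejected: 01, 10
  Length 3: accepted: 001, 010, 100, 111 | rejected: 000, 011, 101, 110
  Length 4: accepted: 0000, 0011, 0101, 0110, 1001, 1010, 1100, 1111 | rejected: 0001, 0010, 0100, 0111, 1000, 1011, 1101, 1110
Total: 16 string(s).

Final answer: ε, 1, 00, 11, 001, 010, 100, 111, 0000, 0011, 0101, 0110, 1001, 1010, 1100, 1111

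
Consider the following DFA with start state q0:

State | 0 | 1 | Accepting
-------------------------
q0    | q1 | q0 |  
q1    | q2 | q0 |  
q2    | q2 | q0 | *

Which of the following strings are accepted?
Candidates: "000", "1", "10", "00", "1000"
"000": q0 → q1 → q2 → q2; q2 is accepting → accepted
"1": q0 → q0; q0 is not accepting → rejected
"10": q0 → q0 → q1; q1 is not accepting → rejected
"00": q0 → q1 → q2; q2 is accepting → accepted
"1000": q0 → q0 → q1 → q2 → q2; q2 is accepting → accepted

Final answer: "000", "00", "1000"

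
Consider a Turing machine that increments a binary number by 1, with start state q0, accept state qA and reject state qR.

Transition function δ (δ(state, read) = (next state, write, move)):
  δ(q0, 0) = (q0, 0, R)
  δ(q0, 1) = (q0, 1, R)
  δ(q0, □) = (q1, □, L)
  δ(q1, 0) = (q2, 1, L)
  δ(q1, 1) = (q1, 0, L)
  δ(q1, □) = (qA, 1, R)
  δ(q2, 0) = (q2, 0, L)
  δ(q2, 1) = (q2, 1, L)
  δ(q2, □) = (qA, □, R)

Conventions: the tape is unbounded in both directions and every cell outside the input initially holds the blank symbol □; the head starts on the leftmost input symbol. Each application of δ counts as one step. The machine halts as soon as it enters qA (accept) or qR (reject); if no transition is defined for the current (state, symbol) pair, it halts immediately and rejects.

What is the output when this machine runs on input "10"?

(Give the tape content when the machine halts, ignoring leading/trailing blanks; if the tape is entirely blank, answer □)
Step 0: [q0]10 (head at position 0)
Step 1: δ(q0, 1) = (q0, 1, R)  ⊢  1[q0]0 (head at position 1)
Step 2: δ(q0, 0) = (q0, 0, R)  ⊢  10[q0]□ (head at position 2)
Step 3: δ(q0, □) = (q1, □, L)  ⊢  1[q1]0□ (head at position 1)
Step 4: δ(q1, 0) = (q2, 1, L)  ⊢  [q2]11□ (head at position 0)
Step 5: δ(q2, 1) = (q2, 1, L)  ⊢  [q2]□11□ (head at position -1)
Step 6: δ(q2, □) = (qA, □, R)  ⊢  □[qA]11□ (head at position 0)
The machine is in qA, so it halts and accepts.
Tape content when halted (ignoring surrounding blanks): 11

Final answer: Output: 11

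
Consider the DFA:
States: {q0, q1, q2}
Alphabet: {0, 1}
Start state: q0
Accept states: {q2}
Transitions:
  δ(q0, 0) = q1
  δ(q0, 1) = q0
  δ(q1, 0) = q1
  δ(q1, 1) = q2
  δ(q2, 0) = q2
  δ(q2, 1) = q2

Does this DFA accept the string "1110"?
Processing string "1110":
  q0 --1--> q0
  q0 --1--> q0
  q0 --1--> q0
  q0 --0--> q1
Final state: q1
Accept states: {q2}
q1 is not an accept state, so the string is rejected.

Final answer: No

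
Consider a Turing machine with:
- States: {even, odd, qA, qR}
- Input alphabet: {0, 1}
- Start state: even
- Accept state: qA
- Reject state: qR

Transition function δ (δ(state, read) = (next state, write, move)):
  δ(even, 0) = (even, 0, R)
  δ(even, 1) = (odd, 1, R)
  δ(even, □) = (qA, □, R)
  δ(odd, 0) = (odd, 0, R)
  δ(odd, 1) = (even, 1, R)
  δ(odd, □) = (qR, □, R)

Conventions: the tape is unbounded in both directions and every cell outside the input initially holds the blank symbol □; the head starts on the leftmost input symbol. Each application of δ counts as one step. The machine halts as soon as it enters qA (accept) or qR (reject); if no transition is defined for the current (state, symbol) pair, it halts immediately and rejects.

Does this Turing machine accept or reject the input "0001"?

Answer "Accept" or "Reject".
Step 0: [even]0001 (head at position 0)
Step 1: δ(even, 0) = (even, 0, R)  ⊢  0[even]001 (head at position 1)
Step 2: δ(even, 0) = (even, 0, R)  ⊢  00[even]01 (head at position 2)
Step 3: δ(even, 0) = (even, 0, R)  ⊢  000[even]1 (head at position 3)
Step 4: δ(even, 1) = (odd, 1, R)  ⊢  0001[odd]□ (head at position 4)
Step 5: δ(odd, □) = (qR, □, R)  ⊢  0001□[qR]□ (head at position 5)
The machine is in qR, so it halts and rejects.

Final answer: Reject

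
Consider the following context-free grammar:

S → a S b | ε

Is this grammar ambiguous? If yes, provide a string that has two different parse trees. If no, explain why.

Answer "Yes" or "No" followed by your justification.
At every step exactly one production applies: if the remaining string to generate is non-empty it starts with a and ends with b, forcing S → a S b; if it is empty, S → ε is forced. Hence each string a^n b^n has exactly one derivation (S → a S b applied n times, then S → ε) and one parse tree.

Final answer: No - the grammar is unambiguous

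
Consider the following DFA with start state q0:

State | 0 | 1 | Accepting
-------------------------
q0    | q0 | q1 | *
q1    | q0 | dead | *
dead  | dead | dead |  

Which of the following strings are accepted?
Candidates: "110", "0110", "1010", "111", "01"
"110": q0 → q1 → dead → dead; dead is not accepting → rejected
"0110": q0 → q0 → q1 → dead → dead; dead is not accepting → rejected
"1010": q0 → q1 → q0 → q1 → q0; q0 is accepting → accepted
"111": q0 → q1 → dead → dead; dead is not accepting → rejected
"01": q0 → q0 → q1; q1 is accepting → accepted

Final answer: "1010", "01"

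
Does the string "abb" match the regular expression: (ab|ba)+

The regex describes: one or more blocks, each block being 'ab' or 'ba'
No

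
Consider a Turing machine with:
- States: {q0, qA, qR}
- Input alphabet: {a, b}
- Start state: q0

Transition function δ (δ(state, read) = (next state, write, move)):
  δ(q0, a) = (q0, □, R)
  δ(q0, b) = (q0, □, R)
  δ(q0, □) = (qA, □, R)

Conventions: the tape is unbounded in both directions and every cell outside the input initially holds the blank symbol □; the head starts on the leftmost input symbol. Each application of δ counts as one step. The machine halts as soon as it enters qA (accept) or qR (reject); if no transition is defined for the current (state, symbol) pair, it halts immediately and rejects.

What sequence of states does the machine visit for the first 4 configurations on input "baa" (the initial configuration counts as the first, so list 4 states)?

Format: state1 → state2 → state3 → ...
Step 0: [q0]baa (head at position 0)
Step 1: δ(q0, b) = (q0, □, R)  ⊢  □[q0]aa (head at position 1)
Step 2: δ(q0, a) = (q0, □, R)  ⊢  □□[q0]a (head at position 2)
Step 3: δ(q0, a) = (q0, □, R)  ⊢  □□□[q0]□ (head at position 3)
Reading off the states of these 4 configurations: q0 → q0 → q0 → q0

Final answer: q0 → q0 → q0 → q0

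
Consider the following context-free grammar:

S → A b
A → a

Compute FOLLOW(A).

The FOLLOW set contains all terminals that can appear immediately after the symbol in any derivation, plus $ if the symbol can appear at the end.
A occurs only in S → A b, where it is immediately followed by the terminal b. So FOLLOW(A) = {b}.

Final answer: {b}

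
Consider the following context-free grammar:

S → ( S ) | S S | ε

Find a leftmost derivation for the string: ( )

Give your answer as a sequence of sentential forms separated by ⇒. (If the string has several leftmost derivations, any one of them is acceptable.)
Start with S.
Step 1: the leftmost non-terminal is S; apply S → ( S ):  ( S )
Step 2: the leftmost non-terminal is S; apply S → ε:  ( )

Final answer: S ⇒ ( S ) ⇒ ( )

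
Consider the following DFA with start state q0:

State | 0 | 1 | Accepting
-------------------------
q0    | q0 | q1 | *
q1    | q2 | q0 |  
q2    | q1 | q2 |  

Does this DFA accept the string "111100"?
Start in q0.
Read '1': q0 → q1
Read '1': q1 → q0
Read '1': q0 → q1
Read '1': q1 → q0
Read '0': q0 → q0
Read '0': q0 → q0
Final state q0 is accepting, so the string is accepted.

Final answer: Yes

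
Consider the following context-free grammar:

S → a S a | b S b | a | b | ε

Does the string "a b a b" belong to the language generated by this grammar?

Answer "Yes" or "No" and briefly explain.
Every production places the same symbol at both ends (or yields a single symbol / ε), so every derived string is a palindrome. a b a b reversed is b a b a ≠ a b a b, so it is not a palindrome and cannot be derived (already the first step fails: the string starts with a but ends with b, so neither S → a S a nor S → b S b fits).

Final answer: No - no valid derivation exists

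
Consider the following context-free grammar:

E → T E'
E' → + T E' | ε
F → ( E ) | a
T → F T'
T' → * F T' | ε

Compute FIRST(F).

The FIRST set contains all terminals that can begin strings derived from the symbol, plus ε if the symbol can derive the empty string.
FIRST(F): F → ( E ) contributes '(' and F → a contributes 'a', so FIRST(F) = {(, a}. F is not nullable.

Final answer: {(, a}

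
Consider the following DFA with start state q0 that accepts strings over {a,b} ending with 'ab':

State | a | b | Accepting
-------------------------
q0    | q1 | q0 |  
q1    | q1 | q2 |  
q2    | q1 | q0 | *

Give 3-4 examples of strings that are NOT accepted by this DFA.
Any strings that end in a non-accepting state work; for example:
"b": q0 → q0; q0 is not accepting → rejected
"aaa": q0 → q1 → q1 → q1; q1 is not accepting → rejected
"bbba": q0 → q0 → q0 → q0 → q1; q1 is not accepting → rejected
"bbbb": q0 → q0 → q0 → q0 → q0; q0 is not accepting → rejected

Final answer: "b", "aaa", "bbba", "bbbb"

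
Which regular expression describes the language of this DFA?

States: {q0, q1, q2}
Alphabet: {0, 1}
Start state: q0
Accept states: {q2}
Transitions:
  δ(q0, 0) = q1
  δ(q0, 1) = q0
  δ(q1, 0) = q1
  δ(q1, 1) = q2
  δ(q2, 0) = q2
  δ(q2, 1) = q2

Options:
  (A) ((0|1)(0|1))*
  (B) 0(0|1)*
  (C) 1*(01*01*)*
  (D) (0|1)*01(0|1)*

Testing sample strings against the DFA:
  '0111' -> accepted
  '00110' -> accepted
  '01' -> accepted
  '10' -> rejected
Checking each option for a counterexample:
  (A) ((0|1)(0|1))*: ε is rejected by the DFA but matches the regex → eliminated
  (B) 0(0|1)*: '0' is rejected by the DFA but matches the regex → eliminated
  (C) 1*(01*01*)*: ε is rejected by the DFA but matches the regex → eliminated
  (D) (0|1)*01(0|1)*: agrees with the DFA on all strings of length ≤ 4
Only (D) (0|1)*01(0|1)* is consistent with the DFA.

Final answer: (D) (0|1)*01(0|1)*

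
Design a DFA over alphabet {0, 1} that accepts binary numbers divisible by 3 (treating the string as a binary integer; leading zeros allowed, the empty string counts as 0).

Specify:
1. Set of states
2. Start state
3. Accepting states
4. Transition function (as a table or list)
One valid DFA (any DFA recognizing the same language is acceptable):
States: {q0, q1, q2}
Start: q0
Accepting: {q0}
Transitions (accepting states marked with *):
State | 0 | 1 | Accepting
-------------------------
q0    | q0 | q1 | *
q1    | q2 | q0 |  
q2    | q1 | q2 |  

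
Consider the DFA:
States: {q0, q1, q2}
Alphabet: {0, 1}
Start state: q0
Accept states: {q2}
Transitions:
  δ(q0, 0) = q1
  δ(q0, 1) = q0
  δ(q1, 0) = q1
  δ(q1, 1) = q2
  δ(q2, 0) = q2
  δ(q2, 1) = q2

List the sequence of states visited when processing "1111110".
Starting at q0
Read '1': q0 -> q0
Read '1': q0 -> q0
Read '1': q0 -> q0
Read '1': q0 -> q0
Read '1': q0 -> q0
Read '1': q0 -> q0
Read '0': q0 -> q1

Final answer: q0 -> q0 -> q0 -> q0 -> q0 -> q0 -> q0 -> q1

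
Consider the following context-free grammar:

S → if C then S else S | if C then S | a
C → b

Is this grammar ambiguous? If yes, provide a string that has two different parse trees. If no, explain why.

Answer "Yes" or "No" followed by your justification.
The 'dangling else' can attach to either if. Two leftmost derivations of  if b then if b then a else a:
  (1) S ⇒ if C then S else S ⇒ if b then S else S ⇒ if b then if C then S else S ⇒ if b then if b then S else S ⇒ if b then if b then a else S ⇒ if b then if b then a else a   (else belongs to the outer if)
  (2) S ⇒ if C then S ⇒ if b then S ⇒ if b then if C then S else S ⇒ if b then if b then S else S ⇒ if b then if b then a else S ⇒ if b then if b then a else a   (else belongs to the inner if)
Two distinct parse trees for the same string, so the grammar is ambiguous.

Final answer: Yes - the string 'if b then if b then a else a' has two distinct leftmost derivations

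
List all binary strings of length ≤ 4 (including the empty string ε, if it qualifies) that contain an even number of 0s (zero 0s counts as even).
Checking every binary string of length 0 to 4:
  Length 0: accepted: ε | rejected: (none)
  Length 1: accepted: 1 | rejected: 0
  Length 2: accepted: 00, 11 | rejected: 01, 10
  Length 3: accepted: 001, 010, 100, 111 | rejected: 000, 011, 101, 110
  Length 4: accepted: 0000, 0011, 0101, 0110, 1001, 1010, 1100, 1111 | rejected: 0001, 0010, 0100, 0111, 1000, 1011, 1101, 1110
Total: 16 string(s).

Final answer: ε, 1, 00, 11, 001, 010, 100, 111, 0000, 0011, 0101, 0110, 1001, 1010, 1100, 1111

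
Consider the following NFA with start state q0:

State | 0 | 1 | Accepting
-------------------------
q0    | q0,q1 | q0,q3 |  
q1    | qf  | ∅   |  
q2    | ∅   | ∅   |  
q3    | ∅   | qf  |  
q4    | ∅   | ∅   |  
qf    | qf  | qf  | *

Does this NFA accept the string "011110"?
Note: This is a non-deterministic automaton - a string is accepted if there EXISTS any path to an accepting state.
Track the set of states the NFA could be in: start {q0}
Read '0': {q0} → {q0, q1}
Read '1': {q0, q1} → {q0, q3}
Read '1': {q0, q3} → {q0, q3, qf}
Read '1': {q0, q3, qf} → {q0, q3, qf}
Read '1': {q0, q3, qf} → {q0, q3, qf}
Read '0': {q0, q3, qf} → {q0, q1, qf}
Final set {q0, q1, qf} contains accepting state(s) {qf} → accepted.

Final answer: Yes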